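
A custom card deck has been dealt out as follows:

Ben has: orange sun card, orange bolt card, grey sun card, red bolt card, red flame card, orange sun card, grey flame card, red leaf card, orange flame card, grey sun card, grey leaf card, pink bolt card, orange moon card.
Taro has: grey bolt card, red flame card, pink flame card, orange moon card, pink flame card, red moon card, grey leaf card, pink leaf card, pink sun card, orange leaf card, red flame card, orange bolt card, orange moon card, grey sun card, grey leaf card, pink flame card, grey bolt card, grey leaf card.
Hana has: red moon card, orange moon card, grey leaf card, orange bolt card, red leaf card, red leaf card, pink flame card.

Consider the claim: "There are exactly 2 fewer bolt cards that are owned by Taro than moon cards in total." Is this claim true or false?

|bolt cards owned by Taro| = 3.
|moon cards| = 6.
The claim requires 6 − 3 (= 3) to equal 2, which does not hold.

False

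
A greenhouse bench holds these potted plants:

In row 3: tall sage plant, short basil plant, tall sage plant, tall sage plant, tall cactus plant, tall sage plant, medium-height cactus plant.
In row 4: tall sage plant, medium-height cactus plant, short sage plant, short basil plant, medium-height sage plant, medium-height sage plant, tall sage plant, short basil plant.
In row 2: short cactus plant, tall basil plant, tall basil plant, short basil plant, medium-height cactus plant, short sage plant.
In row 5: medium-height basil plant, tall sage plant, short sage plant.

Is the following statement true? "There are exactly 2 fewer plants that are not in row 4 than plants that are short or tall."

True

plants that are not in row 4: 16.
plants that are short or tall: 18.
The claim requires 18 − 16 (= 2) to equal 2, which holds.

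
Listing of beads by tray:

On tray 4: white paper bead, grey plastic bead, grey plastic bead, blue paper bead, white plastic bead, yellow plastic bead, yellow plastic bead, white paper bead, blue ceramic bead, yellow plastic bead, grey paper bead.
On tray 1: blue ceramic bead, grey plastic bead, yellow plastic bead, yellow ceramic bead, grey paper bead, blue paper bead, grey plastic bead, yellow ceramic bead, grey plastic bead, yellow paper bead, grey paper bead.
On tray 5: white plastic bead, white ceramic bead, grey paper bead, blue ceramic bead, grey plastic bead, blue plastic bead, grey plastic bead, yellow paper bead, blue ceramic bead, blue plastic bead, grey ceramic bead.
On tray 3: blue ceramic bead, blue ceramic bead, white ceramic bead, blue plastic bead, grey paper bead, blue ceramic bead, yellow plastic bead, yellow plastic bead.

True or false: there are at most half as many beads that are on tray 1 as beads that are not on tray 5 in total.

True

beads on tray 1: 11.
beads that are not on tray 5: 30.
The claim requires 2 × 11 = 22 ≤ 30, which holds.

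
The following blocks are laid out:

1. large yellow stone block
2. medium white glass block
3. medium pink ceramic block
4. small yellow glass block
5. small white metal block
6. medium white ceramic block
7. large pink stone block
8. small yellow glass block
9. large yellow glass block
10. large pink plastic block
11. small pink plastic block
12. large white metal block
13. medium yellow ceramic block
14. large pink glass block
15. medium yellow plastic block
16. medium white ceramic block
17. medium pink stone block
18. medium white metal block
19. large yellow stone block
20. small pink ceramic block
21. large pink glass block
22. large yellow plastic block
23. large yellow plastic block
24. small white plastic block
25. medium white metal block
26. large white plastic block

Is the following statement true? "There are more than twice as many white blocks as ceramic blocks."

False

white blocks: 9.
ceramic blocks: 5.
The claim requires 9 > 2 × 5 = 10, which does not hold.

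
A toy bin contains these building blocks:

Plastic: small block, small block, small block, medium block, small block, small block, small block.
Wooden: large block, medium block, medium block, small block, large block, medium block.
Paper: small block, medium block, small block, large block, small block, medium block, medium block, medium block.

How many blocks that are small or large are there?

13

large: 3; small: 10; together 3 + 10 = 13.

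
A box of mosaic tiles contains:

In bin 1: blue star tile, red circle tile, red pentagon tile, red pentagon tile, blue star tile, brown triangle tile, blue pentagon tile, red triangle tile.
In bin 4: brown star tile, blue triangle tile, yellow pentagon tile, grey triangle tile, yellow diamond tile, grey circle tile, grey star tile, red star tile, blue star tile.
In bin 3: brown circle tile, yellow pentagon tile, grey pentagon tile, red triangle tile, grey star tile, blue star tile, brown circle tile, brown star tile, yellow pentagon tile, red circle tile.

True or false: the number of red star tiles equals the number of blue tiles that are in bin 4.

False

There is 1 red star tile.
There are 2 blue tiles in bin 4.
The claim requires 1 = 2, which does not hold.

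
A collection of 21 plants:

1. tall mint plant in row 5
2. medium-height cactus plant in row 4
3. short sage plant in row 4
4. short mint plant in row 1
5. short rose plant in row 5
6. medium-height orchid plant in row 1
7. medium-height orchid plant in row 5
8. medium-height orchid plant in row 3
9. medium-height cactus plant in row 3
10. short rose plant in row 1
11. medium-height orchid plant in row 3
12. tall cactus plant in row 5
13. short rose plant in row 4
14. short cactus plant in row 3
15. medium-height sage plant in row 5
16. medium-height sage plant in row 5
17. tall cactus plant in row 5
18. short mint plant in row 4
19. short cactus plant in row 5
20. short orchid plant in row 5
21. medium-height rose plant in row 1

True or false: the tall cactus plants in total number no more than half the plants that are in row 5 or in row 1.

True

tall cactus plants: 2.
plants in row 5 or in row 1: 13.
The claim requires 2 × 2 = 4 ≤ 13, which holds.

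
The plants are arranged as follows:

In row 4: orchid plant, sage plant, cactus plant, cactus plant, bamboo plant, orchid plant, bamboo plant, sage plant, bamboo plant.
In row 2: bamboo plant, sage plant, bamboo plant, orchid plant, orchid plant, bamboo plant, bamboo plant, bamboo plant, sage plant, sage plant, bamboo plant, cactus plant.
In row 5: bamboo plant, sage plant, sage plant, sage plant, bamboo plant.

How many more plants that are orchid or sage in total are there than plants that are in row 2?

plants that are orchid or sage: 12.
plants in row 2: 12.
12 − 12 = 0.

0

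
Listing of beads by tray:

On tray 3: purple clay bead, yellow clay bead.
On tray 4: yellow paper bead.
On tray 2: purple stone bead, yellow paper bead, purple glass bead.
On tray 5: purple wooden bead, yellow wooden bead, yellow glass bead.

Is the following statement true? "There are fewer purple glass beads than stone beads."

There is 1 purple glass bead.
There is 1 stone bead.
The claim requires 1 < 1, which does not hold.

False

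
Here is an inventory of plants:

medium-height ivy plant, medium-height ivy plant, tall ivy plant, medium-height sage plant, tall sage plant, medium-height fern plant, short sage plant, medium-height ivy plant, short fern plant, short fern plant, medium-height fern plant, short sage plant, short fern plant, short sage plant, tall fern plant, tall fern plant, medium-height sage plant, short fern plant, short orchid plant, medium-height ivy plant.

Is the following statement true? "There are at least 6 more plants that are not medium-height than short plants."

False

plants that are not medium-height: 12.
short plants: 8.
The claim requires 12 − 8 = 4 ≥ 6, which does not hold.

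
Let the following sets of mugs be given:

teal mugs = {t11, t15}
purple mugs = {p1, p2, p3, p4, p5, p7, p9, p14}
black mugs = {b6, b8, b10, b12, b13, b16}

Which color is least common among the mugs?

teal

Counts by color: purple 8, black 6, teal 2.
The minimum is 2, held uniquely by teal.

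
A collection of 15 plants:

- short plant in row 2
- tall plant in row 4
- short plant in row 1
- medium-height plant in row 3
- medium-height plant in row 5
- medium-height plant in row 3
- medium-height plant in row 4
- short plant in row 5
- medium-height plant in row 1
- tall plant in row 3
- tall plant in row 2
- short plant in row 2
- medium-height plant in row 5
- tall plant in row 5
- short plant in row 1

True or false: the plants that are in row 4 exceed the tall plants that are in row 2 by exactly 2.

|plants in row 4| = 2.
|tall plants in row 2| = 1.
The claim requires 2 − 1 (= 1) to equal 2, which does not hold.

False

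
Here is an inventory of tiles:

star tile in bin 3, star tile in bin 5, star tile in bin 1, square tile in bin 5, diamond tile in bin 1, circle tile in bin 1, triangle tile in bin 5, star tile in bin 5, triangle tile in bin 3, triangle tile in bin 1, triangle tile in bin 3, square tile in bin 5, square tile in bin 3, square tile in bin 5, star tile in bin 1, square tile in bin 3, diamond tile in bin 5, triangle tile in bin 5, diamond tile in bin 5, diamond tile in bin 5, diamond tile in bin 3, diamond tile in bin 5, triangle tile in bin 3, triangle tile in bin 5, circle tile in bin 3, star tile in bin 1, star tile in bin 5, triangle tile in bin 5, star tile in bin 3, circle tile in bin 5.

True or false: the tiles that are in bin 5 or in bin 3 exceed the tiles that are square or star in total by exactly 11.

tiles in bin 5 or in bin 3: 24.
tiles that are square or star: 13.
The claim requires 24 − 13 (= 11) to equal 11, which holds.

True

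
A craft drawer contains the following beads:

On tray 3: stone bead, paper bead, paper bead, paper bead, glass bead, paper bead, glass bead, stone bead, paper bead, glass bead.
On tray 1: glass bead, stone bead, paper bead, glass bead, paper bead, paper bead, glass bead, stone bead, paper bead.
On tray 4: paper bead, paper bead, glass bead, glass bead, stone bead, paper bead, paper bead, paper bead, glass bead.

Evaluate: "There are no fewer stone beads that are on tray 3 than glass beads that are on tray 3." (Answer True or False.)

There are 2 stone beads on tray 3.
There are 3 glass beads on tray 3.
The claim requires 2 ≥ 3, which does not hold.

False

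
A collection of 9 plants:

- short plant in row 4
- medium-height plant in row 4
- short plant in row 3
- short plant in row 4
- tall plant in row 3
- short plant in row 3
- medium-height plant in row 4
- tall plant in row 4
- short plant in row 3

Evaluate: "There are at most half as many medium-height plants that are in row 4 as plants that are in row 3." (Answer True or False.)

True

|medium-height plants in row 4| = 2.
|plants in row 3| = 4.
The claim requires 2 × 2 = 4 ≤ 4, which holds.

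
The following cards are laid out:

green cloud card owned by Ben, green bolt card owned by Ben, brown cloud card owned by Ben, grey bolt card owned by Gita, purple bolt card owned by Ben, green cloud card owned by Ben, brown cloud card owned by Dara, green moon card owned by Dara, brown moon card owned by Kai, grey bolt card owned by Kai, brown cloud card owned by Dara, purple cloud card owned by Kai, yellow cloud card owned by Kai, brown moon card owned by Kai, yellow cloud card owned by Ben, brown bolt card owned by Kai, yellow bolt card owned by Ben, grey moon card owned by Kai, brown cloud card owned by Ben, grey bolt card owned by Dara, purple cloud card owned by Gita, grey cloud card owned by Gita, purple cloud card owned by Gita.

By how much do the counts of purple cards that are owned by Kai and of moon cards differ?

purple cards owned by Kai: 1. moon cards: 4.
|1 − 4| = 4 − 1 = 3.

3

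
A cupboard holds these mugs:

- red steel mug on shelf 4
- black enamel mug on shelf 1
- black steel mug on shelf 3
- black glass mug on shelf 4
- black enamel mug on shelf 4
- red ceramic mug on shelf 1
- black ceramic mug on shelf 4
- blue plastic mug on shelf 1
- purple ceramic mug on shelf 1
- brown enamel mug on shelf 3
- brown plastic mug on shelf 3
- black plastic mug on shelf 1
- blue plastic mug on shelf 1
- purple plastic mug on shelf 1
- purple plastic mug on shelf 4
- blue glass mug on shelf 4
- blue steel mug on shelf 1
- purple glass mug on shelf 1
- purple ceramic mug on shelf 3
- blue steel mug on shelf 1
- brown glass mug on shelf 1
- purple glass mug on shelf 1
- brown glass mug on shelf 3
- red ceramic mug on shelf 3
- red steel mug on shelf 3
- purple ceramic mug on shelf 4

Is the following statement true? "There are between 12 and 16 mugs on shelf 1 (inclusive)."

True

There are 12 mugs on shelf 1.
The claim requires 12 ≤ 12 ≤ 16, which holds.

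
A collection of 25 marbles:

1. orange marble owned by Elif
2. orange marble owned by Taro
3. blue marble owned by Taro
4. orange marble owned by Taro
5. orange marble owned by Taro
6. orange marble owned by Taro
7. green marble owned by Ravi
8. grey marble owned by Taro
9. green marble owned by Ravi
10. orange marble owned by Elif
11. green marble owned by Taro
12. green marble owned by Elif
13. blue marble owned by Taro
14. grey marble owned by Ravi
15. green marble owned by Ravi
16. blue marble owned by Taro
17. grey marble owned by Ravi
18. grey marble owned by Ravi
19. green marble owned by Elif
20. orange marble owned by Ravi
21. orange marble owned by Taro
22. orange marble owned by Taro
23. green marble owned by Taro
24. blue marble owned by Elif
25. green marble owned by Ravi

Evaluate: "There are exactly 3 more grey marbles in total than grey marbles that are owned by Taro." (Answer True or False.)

grey marbles: 4.
grey marbles owned by Taro: 1.
The claim requires 4 − 1 (= 3) to equal 3, which holds.

True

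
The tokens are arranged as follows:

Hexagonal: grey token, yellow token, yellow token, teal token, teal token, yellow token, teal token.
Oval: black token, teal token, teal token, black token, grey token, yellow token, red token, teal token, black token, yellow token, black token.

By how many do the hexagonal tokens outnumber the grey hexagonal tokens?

6

hexagonal tokens: 7.
grey hexagonal tokens: 1.
7 − 1 = 6.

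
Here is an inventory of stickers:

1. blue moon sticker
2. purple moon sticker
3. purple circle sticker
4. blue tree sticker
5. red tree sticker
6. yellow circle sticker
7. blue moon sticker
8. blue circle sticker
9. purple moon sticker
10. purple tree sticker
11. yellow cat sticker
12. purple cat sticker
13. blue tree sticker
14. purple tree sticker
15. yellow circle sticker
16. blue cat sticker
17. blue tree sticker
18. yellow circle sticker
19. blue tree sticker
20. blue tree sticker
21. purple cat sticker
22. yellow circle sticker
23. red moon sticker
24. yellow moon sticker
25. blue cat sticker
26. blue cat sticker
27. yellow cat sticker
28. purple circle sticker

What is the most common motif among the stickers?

Counts by motif: tree 8, cat 7, circle 7, moon 6.
The maximum is 8, held uniquely by tree.

tree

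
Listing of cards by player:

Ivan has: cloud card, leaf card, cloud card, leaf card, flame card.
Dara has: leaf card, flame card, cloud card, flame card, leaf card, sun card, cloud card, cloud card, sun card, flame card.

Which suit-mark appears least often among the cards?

sun

Counts by suit-mark: cloud 5, flame 4, leaf 4, sun 2.
The minimum is 2, held uniquely by sun.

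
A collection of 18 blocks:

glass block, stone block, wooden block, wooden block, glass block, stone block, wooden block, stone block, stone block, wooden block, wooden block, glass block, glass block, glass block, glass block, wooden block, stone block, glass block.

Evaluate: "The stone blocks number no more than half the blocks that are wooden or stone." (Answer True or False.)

True

|stone blocks| = 5.
|blocks that are wooden or stone| = 11.
The claim requires 2 × 5 = 10 ≤ 11, which holds.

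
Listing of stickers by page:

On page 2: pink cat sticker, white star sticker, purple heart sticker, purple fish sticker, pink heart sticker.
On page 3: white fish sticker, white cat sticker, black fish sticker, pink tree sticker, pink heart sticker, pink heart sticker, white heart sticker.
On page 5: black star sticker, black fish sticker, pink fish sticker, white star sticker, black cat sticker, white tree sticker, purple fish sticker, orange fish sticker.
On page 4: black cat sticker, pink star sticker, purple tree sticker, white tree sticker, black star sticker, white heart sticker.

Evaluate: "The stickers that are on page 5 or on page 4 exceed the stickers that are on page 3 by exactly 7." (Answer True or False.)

True

|stickers on page 5 or on page 4| = 14.
|stickers on page 3| = 7.
The claim requires 14 − 7 (= 7) to equal 7, which holds.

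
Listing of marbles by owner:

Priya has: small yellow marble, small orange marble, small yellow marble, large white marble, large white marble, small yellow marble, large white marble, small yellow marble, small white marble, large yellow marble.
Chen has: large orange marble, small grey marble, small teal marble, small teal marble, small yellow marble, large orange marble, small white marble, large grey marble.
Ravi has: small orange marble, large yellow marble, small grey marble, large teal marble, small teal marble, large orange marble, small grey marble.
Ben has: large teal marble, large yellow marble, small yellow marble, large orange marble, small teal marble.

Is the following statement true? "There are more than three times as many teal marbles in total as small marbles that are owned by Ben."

False

There are 6 teal marbles.
Count of small marbles owned by Ben: 2.
The claim requires 6 > 3 × 2 = 6, which does not hold.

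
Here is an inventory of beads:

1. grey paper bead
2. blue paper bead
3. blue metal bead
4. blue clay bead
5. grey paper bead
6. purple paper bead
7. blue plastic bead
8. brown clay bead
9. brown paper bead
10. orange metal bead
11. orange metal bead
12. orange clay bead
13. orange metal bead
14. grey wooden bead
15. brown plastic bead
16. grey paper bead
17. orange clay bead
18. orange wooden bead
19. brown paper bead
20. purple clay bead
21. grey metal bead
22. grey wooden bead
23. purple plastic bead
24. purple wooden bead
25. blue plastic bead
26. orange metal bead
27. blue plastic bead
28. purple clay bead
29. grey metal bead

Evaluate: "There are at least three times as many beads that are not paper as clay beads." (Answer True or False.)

There are 22 beads that are not paper.
There are 6 clay beads.
The claim requires 22 ≥ 3 × 6 = 18, which holds.

True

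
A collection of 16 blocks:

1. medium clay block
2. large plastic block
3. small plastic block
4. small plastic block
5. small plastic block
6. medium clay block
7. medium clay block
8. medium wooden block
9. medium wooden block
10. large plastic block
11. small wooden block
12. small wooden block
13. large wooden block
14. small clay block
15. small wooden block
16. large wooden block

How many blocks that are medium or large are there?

large: 4; medium: 5; together 4 + 5 = 9.

9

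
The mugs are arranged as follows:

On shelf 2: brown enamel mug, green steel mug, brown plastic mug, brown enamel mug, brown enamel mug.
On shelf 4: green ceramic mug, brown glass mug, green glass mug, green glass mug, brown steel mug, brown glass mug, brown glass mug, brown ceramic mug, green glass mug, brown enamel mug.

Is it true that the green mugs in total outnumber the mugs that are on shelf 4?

False

There are 5 green mugs.
There are 10 mugs on shelf 4.
The claim requires 5 > 10, which does not hold.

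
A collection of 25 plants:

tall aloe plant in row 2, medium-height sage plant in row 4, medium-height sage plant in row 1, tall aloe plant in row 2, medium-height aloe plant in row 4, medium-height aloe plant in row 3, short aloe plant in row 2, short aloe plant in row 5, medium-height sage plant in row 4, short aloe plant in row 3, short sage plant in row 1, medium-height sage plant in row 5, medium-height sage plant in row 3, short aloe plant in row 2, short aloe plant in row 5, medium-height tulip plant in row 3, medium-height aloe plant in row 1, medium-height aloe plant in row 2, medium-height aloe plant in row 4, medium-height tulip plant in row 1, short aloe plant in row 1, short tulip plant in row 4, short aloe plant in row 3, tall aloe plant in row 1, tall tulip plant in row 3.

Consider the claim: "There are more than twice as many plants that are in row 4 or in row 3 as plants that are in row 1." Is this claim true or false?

False

There are 11 plants in row 4 or in row 3.
There are 6 plants in row 1.
The claim requires 11 > 2 × 6 = 12, which does not hold.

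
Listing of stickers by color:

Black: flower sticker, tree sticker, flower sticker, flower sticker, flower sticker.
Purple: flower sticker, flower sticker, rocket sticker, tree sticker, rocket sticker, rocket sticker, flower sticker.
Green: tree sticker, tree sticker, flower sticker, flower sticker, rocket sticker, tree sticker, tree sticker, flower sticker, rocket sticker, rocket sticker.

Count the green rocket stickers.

3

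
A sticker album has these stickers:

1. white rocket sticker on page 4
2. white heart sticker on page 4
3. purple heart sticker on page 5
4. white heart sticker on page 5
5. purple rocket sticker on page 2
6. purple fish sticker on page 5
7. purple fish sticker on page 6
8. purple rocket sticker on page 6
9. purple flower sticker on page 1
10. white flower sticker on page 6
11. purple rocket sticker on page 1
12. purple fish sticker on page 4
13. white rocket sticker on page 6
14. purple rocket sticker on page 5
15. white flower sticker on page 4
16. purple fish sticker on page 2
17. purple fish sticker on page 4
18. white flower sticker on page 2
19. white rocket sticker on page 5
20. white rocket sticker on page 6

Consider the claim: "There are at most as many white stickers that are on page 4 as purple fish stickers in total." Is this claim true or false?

True

There are 3 white stickers on page 4.
There are 5 purple fish stickers.
The claim requires 3 ≤ 5, which holds.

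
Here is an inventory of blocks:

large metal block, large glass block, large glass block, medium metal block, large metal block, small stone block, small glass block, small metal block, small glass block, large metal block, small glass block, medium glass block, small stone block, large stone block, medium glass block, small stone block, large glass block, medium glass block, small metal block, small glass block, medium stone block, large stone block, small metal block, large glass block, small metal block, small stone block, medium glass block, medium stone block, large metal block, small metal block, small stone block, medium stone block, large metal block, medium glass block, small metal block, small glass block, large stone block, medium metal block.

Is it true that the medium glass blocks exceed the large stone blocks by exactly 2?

True

|medium glass blocks| = 5.
|large stone blocks| = 3.
The claim requires 5 − 3 (= 2) to equal 2, which holds.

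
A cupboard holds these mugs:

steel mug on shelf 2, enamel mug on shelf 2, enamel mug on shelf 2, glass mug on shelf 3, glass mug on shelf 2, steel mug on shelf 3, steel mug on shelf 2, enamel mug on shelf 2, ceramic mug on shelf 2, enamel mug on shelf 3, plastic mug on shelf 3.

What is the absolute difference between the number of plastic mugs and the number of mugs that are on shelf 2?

plastic mugs: 1. mugs on shelf 2: 7.
|1 − 7| = 7 − 1 = 6.

6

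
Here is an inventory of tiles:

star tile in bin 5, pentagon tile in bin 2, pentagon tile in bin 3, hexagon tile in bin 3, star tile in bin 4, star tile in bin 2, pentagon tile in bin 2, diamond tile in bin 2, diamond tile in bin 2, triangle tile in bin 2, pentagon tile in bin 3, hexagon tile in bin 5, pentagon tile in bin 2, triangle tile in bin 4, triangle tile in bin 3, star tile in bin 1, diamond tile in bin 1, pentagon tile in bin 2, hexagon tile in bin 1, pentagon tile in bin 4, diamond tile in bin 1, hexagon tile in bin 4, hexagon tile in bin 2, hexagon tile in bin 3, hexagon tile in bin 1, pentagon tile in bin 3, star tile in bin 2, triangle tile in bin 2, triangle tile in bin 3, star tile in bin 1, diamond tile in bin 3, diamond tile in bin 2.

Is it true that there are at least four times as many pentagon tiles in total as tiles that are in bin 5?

True

pentagon tiles: 8.
tiles in bin 5: 2.
The claim requires 8 ≥ 4 × 2 = 8, which holds.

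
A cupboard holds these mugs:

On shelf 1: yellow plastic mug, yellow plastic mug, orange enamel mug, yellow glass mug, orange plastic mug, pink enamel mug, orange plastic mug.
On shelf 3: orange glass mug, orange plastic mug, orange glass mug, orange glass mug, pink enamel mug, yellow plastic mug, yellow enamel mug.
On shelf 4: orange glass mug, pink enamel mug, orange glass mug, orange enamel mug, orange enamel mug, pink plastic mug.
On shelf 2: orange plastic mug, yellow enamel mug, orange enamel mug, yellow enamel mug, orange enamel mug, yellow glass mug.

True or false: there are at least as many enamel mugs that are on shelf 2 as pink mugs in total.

enamel mugs on shelf 2: 4.
pink mugs: 4.
The claim requires 4 ≥ 4, which holds.

True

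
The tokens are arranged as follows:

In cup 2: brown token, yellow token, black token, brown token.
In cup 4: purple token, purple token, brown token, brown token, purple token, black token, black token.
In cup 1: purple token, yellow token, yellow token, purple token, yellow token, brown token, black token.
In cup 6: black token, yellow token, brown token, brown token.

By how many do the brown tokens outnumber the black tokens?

brown tokens: 7.
black tokens: 5.
7 − 5 = 2.

2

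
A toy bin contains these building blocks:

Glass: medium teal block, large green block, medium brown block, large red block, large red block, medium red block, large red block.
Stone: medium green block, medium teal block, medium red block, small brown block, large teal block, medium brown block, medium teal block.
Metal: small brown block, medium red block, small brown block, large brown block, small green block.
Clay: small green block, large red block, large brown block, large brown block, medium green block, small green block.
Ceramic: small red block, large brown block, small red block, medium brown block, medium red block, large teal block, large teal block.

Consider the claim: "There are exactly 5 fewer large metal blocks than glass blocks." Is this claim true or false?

False

large metal blocks: 1.
glass blocks: 7.
The claim requires 7 − 1 (= 6) to equal 5, which does not hold.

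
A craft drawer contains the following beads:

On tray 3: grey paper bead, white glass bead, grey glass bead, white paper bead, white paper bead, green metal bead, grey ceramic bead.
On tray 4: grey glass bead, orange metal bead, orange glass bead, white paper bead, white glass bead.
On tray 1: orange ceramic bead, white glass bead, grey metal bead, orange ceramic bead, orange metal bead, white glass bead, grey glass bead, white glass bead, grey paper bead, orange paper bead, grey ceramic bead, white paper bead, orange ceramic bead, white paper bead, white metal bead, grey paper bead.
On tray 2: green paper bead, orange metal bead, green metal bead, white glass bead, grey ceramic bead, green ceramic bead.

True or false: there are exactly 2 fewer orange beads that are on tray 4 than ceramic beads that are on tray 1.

True

orange beads on tray 4: 2.
ceramic beads on tray 1: 4.
The claim requires 4 − 2 (= 2) to equal 2, which holds.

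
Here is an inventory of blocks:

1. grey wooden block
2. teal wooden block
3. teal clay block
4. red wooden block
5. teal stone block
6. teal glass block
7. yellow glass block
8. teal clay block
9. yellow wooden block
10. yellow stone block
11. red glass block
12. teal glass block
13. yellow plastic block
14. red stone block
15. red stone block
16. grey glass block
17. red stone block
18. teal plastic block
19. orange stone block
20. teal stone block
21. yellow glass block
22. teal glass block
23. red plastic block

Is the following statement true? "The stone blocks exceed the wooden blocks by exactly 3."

True

stone blocks: 7.
wooden blocks: 4.
The claim requires 7 − 4 (= 3) to equal 3, which holds.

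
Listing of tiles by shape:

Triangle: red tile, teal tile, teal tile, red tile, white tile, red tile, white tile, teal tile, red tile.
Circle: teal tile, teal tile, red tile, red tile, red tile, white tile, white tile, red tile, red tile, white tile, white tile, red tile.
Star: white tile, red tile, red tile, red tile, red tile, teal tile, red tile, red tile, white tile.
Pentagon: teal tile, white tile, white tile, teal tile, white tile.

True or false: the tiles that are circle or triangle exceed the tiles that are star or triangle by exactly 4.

False

There are 21 tiles that are circle or triangle.
There are 18 tiles that are star or triangle.
The claim requires 21 − 18 (= 3) to equal 4, which does not hold.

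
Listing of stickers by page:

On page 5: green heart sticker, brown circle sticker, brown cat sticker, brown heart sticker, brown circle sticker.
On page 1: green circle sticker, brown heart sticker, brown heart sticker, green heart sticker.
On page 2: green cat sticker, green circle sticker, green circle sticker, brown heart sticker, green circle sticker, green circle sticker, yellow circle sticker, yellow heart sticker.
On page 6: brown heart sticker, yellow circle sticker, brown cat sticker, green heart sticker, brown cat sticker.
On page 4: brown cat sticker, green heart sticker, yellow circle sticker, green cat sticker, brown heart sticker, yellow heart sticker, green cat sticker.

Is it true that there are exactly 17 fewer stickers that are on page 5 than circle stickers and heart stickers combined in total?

True

stickers on page 5: 5.
circle stickers: 10; heart stickers: 12; combined: 10 + 12 = 22.
The claim requires 22 − 5 (= 17) to equal 17, which holds.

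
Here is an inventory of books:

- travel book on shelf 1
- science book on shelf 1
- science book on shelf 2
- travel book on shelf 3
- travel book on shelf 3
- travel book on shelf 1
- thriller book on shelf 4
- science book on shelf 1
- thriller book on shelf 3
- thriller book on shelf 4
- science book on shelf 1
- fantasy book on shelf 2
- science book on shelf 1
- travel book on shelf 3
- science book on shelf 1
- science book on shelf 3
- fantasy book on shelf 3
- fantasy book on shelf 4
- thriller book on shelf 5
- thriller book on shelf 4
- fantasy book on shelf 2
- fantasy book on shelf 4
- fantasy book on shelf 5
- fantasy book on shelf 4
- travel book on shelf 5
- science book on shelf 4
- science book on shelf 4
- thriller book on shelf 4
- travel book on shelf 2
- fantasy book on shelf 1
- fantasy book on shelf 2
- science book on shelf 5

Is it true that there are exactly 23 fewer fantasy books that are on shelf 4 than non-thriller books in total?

There are 3 fantasy books on shelf 4.
There are 26 non-thriller books.
The claim requires 26 − 3 (= 23) to equal 23, which holds.

True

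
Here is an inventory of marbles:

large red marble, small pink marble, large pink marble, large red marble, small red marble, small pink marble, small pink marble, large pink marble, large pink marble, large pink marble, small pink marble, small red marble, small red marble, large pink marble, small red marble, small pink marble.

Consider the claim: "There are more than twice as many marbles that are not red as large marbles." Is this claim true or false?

False

There are 10 marbles that are not red.
There are 7 large marbles.
The claim requires 10 > 2 × 7 = 14, which does not hold.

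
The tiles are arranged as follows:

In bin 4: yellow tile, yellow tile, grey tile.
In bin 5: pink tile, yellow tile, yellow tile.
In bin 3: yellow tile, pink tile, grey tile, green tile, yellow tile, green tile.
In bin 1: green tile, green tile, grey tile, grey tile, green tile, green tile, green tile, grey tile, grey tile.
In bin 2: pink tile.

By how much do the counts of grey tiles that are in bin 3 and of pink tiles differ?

2

grey tiles in bin 3: 1. pink tiles: 3.
|1 − 3| = 3 − 1 = 2.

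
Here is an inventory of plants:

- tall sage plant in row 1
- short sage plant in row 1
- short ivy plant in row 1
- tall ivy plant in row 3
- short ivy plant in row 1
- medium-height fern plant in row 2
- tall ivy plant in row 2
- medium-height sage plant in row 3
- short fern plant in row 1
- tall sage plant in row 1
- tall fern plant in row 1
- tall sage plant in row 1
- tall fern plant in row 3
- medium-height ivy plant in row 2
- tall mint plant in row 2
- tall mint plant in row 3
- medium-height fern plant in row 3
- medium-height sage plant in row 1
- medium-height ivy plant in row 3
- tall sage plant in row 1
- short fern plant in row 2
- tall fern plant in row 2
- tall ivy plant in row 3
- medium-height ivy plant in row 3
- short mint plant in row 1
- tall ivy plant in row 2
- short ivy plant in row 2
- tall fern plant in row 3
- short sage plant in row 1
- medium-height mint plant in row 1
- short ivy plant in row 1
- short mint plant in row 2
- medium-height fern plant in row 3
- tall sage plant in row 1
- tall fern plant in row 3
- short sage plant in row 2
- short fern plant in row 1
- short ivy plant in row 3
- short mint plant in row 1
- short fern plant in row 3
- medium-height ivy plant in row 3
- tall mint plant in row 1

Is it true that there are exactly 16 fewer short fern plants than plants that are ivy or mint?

There are 4 short fern plants.
There are 20 plants that are ivy or mint.
The claim requires 20 − 4 (= 16) to equal 16, which holds.

True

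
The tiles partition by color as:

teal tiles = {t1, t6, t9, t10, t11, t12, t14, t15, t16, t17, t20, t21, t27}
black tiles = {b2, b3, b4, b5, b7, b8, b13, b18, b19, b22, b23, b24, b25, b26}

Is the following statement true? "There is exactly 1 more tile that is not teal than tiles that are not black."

True

tiles that are not teal: 14.
tiles that are not black: 13.
The claim requires 14 − 13 (= 1) to equal 1, which holds.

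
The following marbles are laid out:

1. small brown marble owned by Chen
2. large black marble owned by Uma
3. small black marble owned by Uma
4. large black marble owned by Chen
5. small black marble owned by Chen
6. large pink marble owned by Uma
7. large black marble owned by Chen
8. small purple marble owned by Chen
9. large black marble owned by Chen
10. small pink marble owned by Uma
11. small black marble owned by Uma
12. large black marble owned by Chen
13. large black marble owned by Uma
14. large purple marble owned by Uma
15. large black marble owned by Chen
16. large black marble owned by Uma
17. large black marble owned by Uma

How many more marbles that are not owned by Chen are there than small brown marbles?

8

marbles that are not owned by Chen: 9.
small brown marbles: 1.
9 − 1 = 8.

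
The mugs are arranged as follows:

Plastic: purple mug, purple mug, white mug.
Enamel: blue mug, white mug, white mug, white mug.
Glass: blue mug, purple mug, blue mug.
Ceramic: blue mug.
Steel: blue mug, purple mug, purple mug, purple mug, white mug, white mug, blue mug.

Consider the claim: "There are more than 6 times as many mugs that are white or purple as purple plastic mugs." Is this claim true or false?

False

mugs that are white or purple: 12.
purple plastic mugs: 2.
The claim requires 12 > 6 × 2 = 12, which does not hold.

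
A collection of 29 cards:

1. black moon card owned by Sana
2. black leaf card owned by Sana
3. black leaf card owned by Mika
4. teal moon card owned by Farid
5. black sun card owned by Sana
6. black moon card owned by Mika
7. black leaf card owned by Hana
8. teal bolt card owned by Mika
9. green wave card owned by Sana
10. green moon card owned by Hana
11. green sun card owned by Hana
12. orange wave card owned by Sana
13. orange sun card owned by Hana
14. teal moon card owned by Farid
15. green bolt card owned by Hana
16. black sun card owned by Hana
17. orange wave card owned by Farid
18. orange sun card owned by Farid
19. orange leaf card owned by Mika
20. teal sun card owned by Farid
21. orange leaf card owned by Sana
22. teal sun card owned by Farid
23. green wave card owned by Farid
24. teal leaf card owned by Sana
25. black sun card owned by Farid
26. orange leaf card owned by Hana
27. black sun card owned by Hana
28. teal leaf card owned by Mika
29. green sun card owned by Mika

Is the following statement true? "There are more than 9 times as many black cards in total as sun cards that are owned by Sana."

False

There are 9 black cards.
Count of sun cards owned by Sana: 1.
The claim requires 9 > 9 × 1 = 9, which does not hold.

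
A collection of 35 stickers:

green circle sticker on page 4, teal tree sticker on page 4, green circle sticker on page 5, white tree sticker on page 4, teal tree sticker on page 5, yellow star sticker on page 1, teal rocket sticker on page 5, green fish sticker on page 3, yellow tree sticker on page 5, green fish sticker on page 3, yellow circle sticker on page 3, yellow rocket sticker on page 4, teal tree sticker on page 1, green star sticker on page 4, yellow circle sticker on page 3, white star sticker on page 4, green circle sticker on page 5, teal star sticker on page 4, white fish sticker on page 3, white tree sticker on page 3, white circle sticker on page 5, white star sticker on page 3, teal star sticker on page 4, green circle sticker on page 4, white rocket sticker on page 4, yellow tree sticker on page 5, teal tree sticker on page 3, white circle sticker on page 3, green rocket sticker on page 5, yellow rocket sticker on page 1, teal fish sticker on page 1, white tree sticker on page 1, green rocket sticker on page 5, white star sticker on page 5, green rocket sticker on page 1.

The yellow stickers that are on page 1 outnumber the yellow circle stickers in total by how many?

0

yellow stickers on page 1: 2.
yellow circle stickers: 2.
2 − 2 = 0.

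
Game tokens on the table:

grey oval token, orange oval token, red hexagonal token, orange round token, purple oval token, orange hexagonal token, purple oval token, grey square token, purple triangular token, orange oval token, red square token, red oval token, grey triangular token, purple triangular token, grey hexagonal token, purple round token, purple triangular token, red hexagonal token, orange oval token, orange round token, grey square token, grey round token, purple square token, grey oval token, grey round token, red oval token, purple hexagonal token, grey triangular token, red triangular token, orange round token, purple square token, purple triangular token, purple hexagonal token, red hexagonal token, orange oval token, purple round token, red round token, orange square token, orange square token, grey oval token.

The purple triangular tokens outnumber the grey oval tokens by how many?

purple triangular tokens: 4.
grey oval tokens: 3.
4 − 3 = 1.

1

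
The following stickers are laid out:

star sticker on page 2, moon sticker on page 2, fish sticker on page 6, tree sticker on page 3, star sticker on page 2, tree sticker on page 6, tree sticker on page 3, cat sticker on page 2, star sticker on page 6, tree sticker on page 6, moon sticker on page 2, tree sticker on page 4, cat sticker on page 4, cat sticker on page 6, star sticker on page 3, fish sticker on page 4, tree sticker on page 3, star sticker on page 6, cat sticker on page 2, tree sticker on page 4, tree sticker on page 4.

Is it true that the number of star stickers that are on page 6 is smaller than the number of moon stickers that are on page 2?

False

star stickers on page 6: 2.
moon stickers on page 2: 2.
The claim requires 2 < 2, which does not hold.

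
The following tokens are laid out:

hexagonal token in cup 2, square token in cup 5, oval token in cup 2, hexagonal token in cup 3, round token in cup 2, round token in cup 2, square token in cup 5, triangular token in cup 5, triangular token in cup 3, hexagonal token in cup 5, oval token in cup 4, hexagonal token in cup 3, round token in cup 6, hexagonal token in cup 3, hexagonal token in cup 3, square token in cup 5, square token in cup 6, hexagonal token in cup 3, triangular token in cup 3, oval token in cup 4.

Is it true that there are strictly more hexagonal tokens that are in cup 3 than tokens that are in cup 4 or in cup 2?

There are 5 hexagonal tokens in cup 3.
There are 6 tokens in cup 4 or in cup 2.
The claim requires 5 > 6, which does not hold.

False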